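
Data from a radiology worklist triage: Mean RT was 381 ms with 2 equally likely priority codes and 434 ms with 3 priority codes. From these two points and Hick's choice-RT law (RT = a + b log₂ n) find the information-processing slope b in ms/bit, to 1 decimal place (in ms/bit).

The slope on a log₂ axis is (434 − 381) / (1.5850 − 1) = 90.604 ms/bit.

90.6 ms/bit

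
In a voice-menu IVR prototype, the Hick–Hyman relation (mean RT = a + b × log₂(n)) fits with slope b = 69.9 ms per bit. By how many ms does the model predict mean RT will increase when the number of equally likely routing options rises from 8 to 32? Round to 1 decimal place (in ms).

139.8 ms

ΔRT = (a + b log₂ n₂) − (a + b log₂ n₁) = b·(log₂ n₂ − log₂ n₁).
log₂(32) − log₂(8) = log₂(32/8) = log₂(4) = 2.
ΔRT = 69.9 × 2.0000 = 139.800 ms.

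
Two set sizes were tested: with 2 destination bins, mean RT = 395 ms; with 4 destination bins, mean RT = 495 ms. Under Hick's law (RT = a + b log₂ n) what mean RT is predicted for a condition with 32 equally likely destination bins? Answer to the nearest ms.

With log₂ n on the abscissa the relation is linear; from the two conditions:
  b = (495 − 395) / (log₂ 4 − log₂ 2) = 100 / (2 − 1) = 100 ms/bit
  a = 395 − 100 × 1 = 295 ms
Then RT(32) = 295 + 100 × log₂ 32 = 295 + 100 × 5 ≈ 795.000 ms.

795 ms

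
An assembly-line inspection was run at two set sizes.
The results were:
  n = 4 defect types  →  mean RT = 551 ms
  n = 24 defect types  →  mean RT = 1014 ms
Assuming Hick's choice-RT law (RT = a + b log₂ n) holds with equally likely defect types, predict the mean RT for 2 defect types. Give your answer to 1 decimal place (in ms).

Fit slope and intercept:
  b = (1014 − 551) / (log₂ 24 − log₂ 4) = 463 / (4.5850 − 2) = 179.113 ms/bit
  a = 551 − 179.113 × 2 = 192.774 ms
Then RT(2) = 192.774 + 179.113 × log₂ 2 = 192.774 + 179.113 × 1 ≈ 371.887 ms.

371.9 ms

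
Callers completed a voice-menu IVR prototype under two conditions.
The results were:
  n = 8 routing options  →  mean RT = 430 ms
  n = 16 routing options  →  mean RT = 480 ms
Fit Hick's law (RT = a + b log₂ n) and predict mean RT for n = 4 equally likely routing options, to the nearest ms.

RT is linear in log₂ n, so two points fix the line:
  b = (480 − 430) / (log₂ 16 − log₂ 8) = 50 / (4 − 3) = 50 ms/bit
  a = 430 − 50 × 3 = 280 ms
Then RT(4) = 280 + 50 × log₂ 4 = 280 + 50 × 2 ≈ 380.000 ms.

380 ms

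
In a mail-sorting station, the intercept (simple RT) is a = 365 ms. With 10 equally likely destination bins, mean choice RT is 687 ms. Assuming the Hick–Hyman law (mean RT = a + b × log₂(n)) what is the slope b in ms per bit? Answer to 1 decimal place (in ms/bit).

log₂(10) = 3.3219 bits.
b = (RT − a)/log₂ n = (687 − 365) / 3.3219 = 96.932 ms/bit.

96.9 ms/bit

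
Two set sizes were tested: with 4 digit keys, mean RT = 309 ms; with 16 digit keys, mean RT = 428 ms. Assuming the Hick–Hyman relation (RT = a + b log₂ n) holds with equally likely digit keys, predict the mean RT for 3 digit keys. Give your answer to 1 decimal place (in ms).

284.3 ms

Solve the two-equation system in a and b:
  b = (428 − 309) / (log₂ 16 − log₂ 4) = 119 / (4 − 2) = 59.500 ms/bit
  a = 309 − 59.500 × 2 = 190.000 ms
Then RT(3) = 190.000 + 59.500 × log₂ 3 = 190.000 + 59.500 × 1.5850 ≈ 284.305 ms.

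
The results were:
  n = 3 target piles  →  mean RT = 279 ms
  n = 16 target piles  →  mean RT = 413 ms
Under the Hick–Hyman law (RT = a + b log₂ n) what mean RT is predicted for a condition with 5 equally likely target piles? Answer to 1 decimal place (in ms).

319.9 ms

With log₂ n on the abscissa the relation is linear; from the two conditions:
  b = (413 − 279) / (log₂ 16 − log₂ 3) = 134 / (4 − 1.5850) = 55.486 ms/bit
  a = 279 − 55.486 × 1.5850 = 191.057 ms
Then RT(5) = 191.057 + 55.486 × log₂ 5 = 191.057 + 55.486 × 2.3219 ≈ 319.891 ms.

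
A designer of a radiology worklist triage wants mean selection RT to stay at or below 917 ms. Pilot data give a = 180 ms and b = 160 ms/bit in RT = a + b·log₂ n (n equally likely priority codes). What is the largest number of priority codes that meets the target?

24

Information budget: (917 − 180)/160 = 4.6063 bits, so n ≤ 2^4.6063 = 24.357 → at most 24.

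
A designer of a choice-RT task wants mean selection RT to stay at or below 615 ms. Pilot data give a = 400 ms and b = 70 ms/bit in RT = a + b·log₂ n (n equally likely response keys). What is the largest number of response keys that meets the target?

8

Information budget: (615 − 400)/70 = 3.0714 bits, so n ≤ 2^3.0714 = 8.406 → at most 8.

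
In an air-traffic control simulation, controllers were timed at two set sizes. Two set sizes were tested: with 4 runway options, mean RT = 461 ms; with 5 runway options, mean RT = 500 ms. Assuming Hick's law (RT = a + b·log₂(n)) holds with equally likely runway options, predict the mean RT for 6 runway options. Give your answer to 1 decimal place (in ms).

531.9 ms

RT is linear in log₂ n, so two points fix the line:
  b = (500 − 461) / (log₂ 5 − log₂ 4) = 39 / (2.3219 − 2) = 121.145 ms/bit
  a = 461 − 121.145 × 2 = 218.710 ms
Then RT(6) = 218.710 + 121.145 × log₂ 6 = 218.710 + 121.145 × 2.5850 ≈ 531.865 ms.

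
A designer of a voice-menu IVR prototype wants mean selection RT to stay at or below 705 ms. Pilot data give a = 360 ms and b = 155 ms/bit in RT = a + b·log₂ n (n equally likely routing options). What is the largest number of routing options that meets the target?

Information budget: (705 − 360)/155 = 2.2258 bits, so n ≤ 2^2.2258 = 4.678 → at most 4.

4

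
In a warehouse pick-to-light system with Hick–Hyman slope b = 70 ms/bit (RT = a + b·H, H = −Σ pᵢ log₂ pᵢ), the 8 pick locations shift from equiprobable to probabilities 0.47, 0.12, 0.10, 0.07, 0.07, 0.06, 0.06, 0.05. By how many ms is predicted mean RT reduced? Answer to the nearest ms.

The RT saving is b·ΔH. Equiprobable H₀ = log₂(8) = 3.0000 bits; with the given probabilities H = 2.4515 bits.
b·(H₀ − H) = 70 × (3.0000 − 2.4515) = 38.40 ms.

38 ms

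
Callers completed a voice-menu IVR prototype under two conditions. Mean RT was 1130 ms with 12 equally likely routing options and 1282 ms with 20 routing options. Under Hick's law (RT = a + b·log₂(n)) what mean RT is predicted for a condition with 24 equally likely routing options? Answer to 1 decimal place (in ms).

Solve the two-equation system in a and b:
  b = (1282 − 1130) / (log₂ 20 − log₂ 12) = 152 / (4.3219 − 3.5850) = 206.251 ms/bit
  a = 1130 − 206.251 × 3.5850 = 390.597 ms
Then RT(24) = 390.597 + 206.251 × log₂ 24 = 390.597 + 206.251 × 4.5850 ≈ 1336.251 ms.

1336.3 ms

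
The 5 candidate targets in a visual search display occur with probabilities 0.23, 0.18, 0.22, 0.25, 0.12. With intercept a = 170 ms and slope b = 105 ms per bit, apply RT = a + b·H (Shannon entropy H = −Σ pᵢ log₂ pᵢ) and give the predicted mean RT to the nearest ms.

409 ms

Entropy contributions −pᵢ log₂ pᵢ: 0.4877, 0.4453, 0.4806, 0.5000, 0.3671; sum H = 2.2806 bits.
RT = a + bH = 170 + 105·2.2806 = 409.46 ms.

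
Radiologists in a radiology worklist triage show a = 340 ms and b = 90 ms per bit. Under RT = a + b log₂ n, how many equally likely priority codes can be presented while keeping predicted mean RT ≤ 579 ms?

Information budget: (579 − 340)/90 = 2.6556 bits, so n ≤ 2^2.6556 = 6.301 → at most 6.

6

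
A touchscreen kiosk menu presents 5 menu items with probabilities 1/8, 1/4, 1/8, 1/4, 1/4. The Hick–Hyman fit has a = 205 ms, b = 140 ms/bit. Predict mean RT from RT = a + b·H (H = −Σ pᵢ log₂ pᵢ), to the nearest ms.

520 ms

Each term −pᵢ log₂ pᵢ: 0.125·3 + 0.25·2 + 0.125·3 + 0.25·2 + 0.25·2; summed, H = 2.250 bits.
Mean RT = a + bH = 205 + 140·2.250 = 520.00 ms.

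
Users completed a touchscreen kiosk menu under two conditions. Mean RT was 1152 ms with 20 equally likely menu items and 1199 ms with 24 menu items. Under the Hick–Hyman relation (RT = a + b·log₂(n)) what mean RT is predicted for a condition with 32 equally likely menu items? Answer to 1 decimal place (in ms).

1273.2 ms

Solve the two-equation system in a and b:
  b = (1199 − 1152) / (log₂ 24 − log₂ 20) = 47 / (4.5850 − 4.3219) = 178.684 ms/bit
  a = 1152 − 178.684 × 4.3219 = 379.741 ms
Then RT(32) = 379.741 + 178.684 × log₂ 32 = 379.741 + 178.684 × 5 ≈ 1273.160 ms.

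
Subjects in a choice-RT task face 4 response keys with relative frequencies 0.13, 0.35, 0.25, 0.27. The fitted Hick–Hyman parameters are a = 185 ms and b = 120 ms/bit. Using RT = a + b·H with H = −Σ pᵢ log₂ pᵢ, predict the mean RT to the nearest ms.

Entropy contributions −pᵢ log₂ pᵢ: 0.3826, 0.5301, 0.5000, 0.5100; sum H = 1.9228 bits.
RT = a + bH = 185 + 120·1.9228 = 415.73 ms.

416 ms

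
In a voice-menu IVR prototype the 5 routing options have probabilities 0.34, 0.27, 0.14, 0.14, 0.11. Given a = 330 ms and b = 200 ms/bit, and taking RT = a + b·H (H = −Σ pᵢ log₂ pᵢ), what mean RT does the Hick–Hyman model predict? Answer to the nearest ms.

767 ms

Entropy contributions −pᵢ log₂ pᵢ: 0.5292, 0.5100, 0.3971, 0.3971, 0.3503; sum H = 2.1837 bits.
RT = a + bH = 330 + 200·2.1837 = 766.74 ms.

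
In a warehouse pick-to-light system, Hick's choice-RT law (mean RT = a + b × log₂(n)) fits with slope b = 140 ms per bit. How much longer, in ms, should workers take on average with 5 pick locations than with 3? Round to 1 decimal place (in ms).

103.2 ms

Only the slope matters, since a is common to both: ΔRT = b·log₂(n₂/n₁).
log₂(5) − log₂(3) = 2.3219 − 1.5850 = 0.7370.
ΔRT = 140 × 0.7370 = 103.175 ms.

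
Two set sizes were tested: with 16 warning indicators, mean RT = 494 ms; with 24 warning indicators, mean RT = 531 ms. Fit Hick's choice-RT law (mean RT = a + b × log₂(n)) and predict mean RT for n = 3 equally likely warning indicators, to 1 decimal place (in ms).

With log₂ n on the abscissa the relation is linear; from the two conditions:
  b = (531 − 494) / (log₂ 24 − log₂ 16) = 37 / (4.5850 − 4) = 63.252 ms/bit
  a = 494 − 63.252 × 4 = 240.992 ms
Then RT(3) = 240.992 + 63.252 × log₂ 3 = 240.992 + 63.252 × 1.5850 ≈ 341.244 ms.

341.2 ms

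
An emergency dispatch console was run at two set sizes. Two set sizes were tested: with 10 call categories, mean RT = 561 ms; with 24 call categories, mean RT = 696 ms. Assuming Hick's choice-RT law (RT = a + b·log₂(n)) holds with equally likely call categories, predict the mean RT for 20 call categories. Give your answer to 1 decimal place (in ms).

667.9 ms

With log₂ n on the abscissa the relation is linear; from the two conditions:
  b = (696 − 561) / (log₂ 24 − log₂ 10) = 135 / (4.5850 − 3.3219) = 106.885 ms/bit
  a = 561 − 106.885 × 3.3219 = 205.934 ms
Then RT(20) = 205.934 + 106.885 × log₂ 20 = 205.934 + 106.885 × 4.3219 ≈ 667.885 ms.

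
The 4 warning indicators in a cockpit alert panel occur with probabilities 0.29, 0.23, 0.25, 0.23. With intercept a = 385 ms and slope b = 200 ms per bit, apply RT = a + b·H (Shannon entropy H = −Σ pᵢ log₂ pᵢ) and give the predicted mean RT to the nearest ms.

784 ms

H = 0.29·log₂(1/0.29) + 0.23·log₂(1/0.23) + 0.25·log₂(1/0.25) + 0.23·log₂(1/0.23) = 1.9932 bits.
RT = 385 + 200 × 1.9932 = 783.65 ms.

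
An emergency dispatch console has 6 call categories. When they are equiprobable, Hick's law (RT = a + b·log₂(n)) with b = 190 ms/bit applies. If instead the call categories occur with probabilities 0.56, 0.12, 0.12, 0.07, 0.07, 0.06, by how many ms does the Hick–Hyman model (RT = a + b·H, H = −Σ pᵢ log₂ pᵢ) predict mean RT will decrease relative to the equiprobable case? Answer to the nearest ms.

The RT saving is b·ΔH. Equiprobable H₀ = log₂(6) = 2.5850 bits; with the given probabilities H = 1.9832 bits.
b·(H₀ − H) = 190 × (2.5850 − 1.9832) = 114.33 ms.

114 ms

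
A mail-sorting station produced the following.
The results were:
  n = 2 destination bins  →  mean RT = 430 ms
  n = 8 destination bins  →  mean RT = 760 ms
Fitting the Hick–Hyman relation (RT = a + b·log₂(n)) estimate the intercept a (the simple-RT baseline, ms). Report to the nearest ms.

Slope: b = (760 − 430) / (log₂ 8 − log₂ 2) = 330/2.0000 = 165 ms/bit.
Intercept: a = 430 − 165·log₂(2) = 265.000 ms.

265 ms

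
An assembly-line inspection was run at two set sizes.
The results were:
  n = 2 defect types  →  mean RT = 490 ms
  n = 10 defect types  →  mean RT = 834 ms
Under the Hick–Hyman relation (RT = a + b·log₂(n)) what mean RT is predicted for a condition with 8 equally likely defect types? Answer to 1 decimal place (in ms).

786.3 ms

RT is linear in log₂ n, so two points fix the line:
  b = (834 − 490) / (log₂ 10 − log₂ 2) = 344 / (3.3219 − 1) = 148.153 ms/bit
  a = 490 − 148.153 × 1 = 341.847 ms
Then RT(8) = 341.847 + 148.153 × log₂ 8 = 341.847 + 148.153 × 3 ≈ 786.305 ms.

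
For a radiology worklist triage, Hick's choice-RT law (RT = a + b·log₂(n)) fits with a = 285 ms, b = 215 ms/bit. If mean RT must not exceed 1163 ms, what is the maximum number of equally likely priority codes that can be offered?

Set 285 + 215·log₂ n ≤ 1163 → log₂ n ≤ (1163 − 285)/215 = 4.0837.
So n ≤ 2^4.0837 = 16.956; the largest integer n is 16.

16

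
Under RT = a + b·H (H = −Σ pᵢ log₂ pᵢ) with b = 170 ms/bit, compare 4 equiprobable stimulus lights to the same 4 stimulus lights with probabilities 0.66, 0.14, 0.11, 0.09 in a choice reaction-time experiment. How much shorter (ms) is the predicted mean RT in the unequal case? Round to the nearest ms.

93 ms

The RT saving is b·ΔH. Equiprobable H₀ = log₂(4) = 2.0000 bits; with the given probabilities H = 1.4557 bits.
b·(H₀ − H) = 170 × (2.0000 − 1.4557) = 92.53 ms.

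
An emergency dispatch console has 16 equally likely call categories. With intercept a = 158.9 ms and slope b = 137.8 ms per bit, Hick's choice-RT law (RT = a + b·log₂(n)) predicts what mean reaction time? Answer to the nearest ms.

710 ms

log₂(16) = 4 bits, so RT = 158.9 + 137.8 × 4 ≈ 710.100 ms.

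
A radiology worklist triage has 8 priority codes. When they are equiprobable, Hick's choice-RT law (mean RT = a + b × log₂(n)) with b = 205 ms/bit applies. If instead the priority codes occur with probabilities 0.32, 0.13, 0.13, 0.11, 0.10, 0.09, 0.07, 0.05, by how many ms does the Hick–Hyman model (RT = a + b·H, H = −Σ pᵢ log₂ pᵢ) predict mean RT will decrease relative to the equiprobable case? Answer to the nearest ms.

Equiprobable entropy H₀ = log₂ 8 = 3.0000 bits.
Skewed entropy H = −Σ pᵢ log₂ pᵢ = 2.7711 bits.
ΔRT = b·(H₀ − H) = 205 × 0.2289 = 46.92 ms.

47 ms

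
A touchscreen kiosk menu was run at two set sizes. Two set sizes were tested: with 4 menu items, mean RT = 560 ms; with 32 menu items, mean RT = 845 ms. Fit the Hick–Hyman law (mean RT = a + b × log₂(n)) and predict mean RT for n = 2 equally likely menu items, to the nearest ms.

Fit slope and intercept:
  b = (845 − 560) / (log₂ 32 − log₂ 4) = 285 / (5 − 2) = 95 ms/bit
  a = 560 − 95 × 2 = 370 ms
Then RT(2) = 370 + 95 × log₂ 2 = 370 + 95 × 1 ≈ 465.000 ms.

465 ms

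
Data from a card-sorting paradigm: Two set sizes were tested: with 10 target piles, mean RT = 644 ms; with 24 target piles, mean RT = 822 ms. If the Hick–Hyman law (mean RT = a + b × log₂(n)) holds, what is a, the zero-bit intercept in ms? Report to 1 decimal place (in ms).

175.8 ms

b = (RT₂ − RT₁)/(log₂ n₂ − log₂ n₁) = (822 − 644)/(4.5850 − 3.3219) = 140.930 ms/bit.
Intercept: a = 644 − 140.930·log₂(10) = 175.839 ms.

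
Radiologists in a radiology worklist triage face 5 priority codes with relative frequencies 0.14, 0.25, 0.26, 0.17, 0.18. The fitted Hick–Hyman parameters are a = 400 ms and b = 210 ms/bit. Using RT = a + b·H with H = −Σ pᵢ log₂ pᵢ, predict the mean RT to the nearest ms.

H = 0.14·log₂(1/0.14) + 0.25·log₂(1/0.25) + 0.26·log₂(1/0.26) + 0.17·log₂(1/0.17) + 0.18·log₂(1/0.18) = 2.2823 bits.
RT = 400 + 210 × 2.2823 = 879.28 ms.

879 ms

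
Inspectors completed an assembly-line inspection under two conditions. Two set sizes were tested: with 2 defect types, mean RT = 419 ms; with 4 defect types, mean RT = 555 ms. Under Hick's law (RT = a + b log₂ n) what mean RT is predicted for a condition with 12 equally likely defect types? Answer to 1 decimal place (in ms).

Solve the two-equation system in a and b:
  b = (555 − 419) / (log₂ 4 − log₂ 2) = 136 / (2 − 1) = 136.000 ms/bit
  a = 419 − 136.000 × 1 = 283.000 ms
Then RT(12) = 283.000 + 136.000 × log₂ 12 = 283.000 + 136.000 × 3.5850 ≈ 770.555 ms.

770.6 ms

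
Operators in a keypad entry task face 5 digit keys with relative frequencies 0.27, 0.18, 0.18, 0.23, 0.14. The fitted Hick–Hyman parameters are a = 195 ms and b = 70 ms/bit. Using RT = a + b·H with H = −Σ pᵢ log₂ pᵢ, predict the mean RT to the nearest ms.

H = 0.27·log₂(1/0.27) + 0.18·log₂(1/0.18) + 0.18·log₂(1/0.18) + 0.23·log₂(1/0.23) + 0.14·log₂(1/0.14) = 2.2854 bits.
RT = 195 + 70 × 2.2854 = 354.98 ms.

355 ms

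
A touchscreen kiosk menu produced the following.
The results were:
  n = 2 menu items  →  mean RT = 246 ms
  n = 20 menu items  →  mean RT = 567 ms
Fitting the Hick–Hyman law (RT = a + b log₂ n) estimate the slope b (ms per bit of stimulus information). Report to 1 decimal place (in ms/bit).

b = (RT₂ − RT₁)/(log₂ n₂ − log₂ n₁) = (567 − 246)/(4.3219 − 1) = 96.631 ms/bit.

96.6 ms/bit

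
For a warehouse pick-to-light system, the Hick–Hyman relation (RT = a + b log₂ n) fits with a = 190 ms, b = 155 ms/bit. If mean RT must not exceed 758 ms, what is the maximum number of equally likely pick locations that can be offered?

Set 190 + 155·log₂ n ≤ 758 → log₂ n ≤ (758 − 190)/155 = 3.6645.
So n ≤ 2^3.6645 = 12.680; the largest integer n is 12.

12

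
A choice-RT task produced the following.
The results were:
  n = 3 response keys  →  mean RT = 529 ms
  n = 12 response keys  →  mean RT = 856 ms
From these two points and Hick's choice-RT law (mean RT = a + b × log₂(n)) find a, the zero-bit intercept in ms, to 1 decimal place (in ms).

b = (RT₂ − RT₁)/(log₂ n₂ − log₂ n₁) = (856 − 529)/(3.5850 − 1.5850) = 163.500 ms/bit.
Intercept: a = 529 − 163.500·log₂(3) = 269.859 ms.

269.9 ms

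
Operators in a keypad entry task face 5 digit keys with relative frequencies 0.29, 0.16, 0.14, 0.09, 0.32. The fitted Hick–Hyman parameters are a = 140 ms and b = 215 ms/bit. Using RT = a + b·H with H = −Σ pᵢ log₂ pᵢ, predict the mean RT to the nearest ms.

608 ms

H = 0.29·log₂(1/0.29) + 0.16·log₂(1/0.16) + 0.14·log₂(1/0.14) + 0.09·log₂(1/0.09) + 0.32·log₂(1/0.32) = 2.1767 bits.
RT = 140 + 215 × 2.1767 = 607.99 ms.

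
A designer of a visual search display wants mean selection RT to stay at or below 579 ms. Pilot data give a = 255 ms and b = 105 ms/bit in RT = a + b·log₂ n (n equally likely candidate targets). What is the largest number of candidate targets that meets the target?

8

Set 255 + 105·log₂ n ≤ 579 → log₂ n ≤ (579 − 255)/105 = 3.0857.
So n ≤ 2^3.0857 = 8.490; the largest integer n is 8.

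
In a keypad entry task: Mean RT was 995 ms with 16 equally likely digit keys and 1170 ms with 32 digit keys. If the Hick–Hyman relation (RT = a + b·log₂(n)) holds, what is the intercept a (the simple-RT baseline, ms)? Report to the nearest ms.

295 ms

The slope on a log₂ axis is (1170 − 995) / (5 − 4) = 175 ms/bit.
Intercept: a = 995 − 175·log₂(16) = 295.000 ms.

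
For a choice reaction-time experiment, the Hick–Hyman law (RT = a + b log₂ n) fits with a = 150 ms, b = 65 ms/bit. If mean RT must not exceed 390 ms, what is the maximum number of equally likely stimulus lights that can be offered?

12

Set 150 + 65·log₂ n ≤ 390 → log₂ n ≤ (390 − 150)/65 = 3.6923.
So n ≤ 2^3.6923 = 12.927; the largest integer n is 12.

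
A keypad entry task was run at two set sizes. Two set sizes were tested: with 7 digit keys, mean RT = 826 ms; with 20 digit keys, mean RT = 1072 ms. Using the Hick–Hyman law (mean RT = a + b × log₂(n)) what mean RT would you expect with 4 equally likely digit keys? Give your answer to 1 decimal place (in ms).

694.9 ms

Solve the two-equation system in a and b:
  b = (1072 − 826) / (log₂ 20 − log₂ 7) = 246 / (4.3219 − 2.8074) = 162.422 ms/bit
  a = 826 − 162.422 × 2.8074 = 370.024 ms
Then RT(4) = 370.024 + 162.422 × log₂ 4 = 370.024 + 162.422 × 2 ≈ 694.868 ms.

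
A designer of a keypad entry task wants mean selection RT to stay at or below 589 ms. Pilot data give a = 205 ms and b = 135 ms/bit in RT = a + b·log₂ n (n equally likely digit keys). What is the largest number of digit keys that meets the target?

7

Information budget: (589 − 205)/135 = 2.8444 bits, so n ≤ 2^2.8444 = 7.182 → at most 7.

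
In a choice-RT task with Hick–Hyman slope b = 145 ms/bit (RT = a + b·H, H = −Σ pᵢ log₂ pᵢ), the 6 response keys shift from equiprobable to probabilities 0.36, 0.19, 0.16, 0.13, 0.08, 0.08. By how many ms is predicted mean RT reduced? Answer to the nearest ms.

The RT saving is b·ΔH. Equiprobable H₀ = log₂(6) = 2.5850 bits; with the given probabilities H = 2.3745 bits.
b·(H₀ − H) = 145 × (2.5850 − 2.3745) = 30.51 ms.

31 ms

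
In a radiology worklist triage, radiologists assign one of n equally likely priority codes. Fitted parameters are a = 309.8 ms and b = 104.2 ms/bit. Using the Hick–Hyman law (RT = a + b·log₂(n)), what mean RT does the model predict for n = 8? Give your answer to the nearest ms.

log₂(8) = 3 bits, so RT = 309.8 + 104.2 × 3 ≈ 622.400 ms.

622 ms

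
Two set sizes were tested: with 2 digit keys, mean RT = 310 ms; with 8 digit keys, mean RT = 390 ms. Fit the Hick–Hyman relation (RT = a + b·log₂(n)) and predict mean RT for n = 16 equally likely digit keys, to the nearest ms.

430 ms

RT is linear in log₂ n, so two points fix the line:
  b = (390 − 310) / (log₂ 8 − log₂ 2) = 80 / (3 − 1) = 40 ms/bit
  a = 310 − 40 × 1 = 270 ms
Then RT(16) = 270 + 40 × log₂ 16 = 270 + 40 × 4 ≈ 430.000 ms.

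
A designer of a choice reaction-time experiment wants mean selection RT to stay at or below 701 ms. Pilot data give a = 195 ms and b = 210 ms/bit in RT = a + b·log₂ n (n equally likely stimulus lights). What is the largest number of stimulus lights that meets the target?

5

Information budget: (701 − 195)/210 = 2.4095 bits, so n ≤ 2^2.4095 = 5.313 → at most 5.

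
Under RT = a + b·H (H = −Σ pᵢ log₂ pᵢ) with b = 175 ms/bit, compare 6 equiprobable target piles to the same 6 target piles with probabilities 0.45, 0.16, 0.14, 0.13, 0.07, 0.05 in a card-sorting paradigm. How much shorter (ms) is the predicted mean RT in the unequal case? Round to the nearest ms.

66 ms

The RT saving is b·ΔH. Equiprobable H₀ = log₂(6) = 2.5850 bits; with the given probabilities H = 2.2058 bits.
b·(H₀ − H) = 175 × (2.5850 − 2.2058) = 66.35 ms.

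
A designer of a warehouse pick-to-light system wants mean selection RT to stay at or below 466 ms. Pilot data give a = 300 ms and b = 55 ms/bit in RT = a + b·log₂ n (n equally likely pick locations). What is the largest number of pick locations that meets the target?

Set 300 + 55·log₂ n ≤ 466 → log₂ n ≤ (466 − 300)/55 = 3.0182.
So n ≤ 2^3.0182 = 8.101; the largest integer n is 8.

8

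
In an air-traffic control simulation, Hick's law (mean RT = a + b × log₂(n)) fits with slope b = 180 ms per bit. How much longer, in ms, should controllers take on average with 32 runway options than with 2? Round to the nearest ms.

The intercept a cancels: ΔRT = b·(log₂ n₂ − log₂ n₁) = b·log₂(n₂/n₁).
log₂(32) − log₂(2) = log₂(32/2) = log₂(16) = 4.
ΔRT = 180 × 4.0000 = 720.000 ms.

720 ms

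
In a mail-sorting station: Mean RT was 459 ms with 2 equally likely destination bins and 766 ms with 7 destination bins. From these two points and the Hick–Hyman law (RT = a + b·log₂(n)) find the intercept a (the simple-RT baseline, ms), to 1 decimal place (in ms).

289.1 ms

Slope: b = (766 − 459) / (log₂ 7 − log₂ 2) = 307/1.8074 = 169.861 ms/bit.
a = RT₁ − b·log₂ n₁ = 459 − 169.861 × 1 = 289.139 ms.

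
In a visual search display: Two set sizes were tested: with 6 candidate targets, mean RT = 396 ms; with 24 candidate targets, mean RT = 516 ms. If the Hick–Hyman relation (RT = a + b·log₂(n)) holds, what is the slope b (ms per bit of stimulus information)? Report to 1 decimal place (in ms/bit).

b = (RT₂ − RT₁)/(log₂ n₂ − log₂ n₁) = (516 − 396)/(4.5850 − 2.5850) = 60.000 ms/bit.

60.0 ms/bit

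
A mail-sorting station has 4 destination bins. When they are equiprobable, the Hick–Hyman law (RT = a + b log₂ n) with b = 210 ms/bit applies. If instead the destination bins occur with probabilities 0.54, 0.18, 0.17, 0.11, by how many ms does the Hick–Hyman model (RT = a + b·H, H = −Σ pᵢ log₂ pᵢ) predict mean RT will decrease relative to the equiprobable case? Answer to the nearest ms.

The RT saving is b·ΔH. Equiprobable H₀ = log₂(4) = 2.0000 bits; with the given probabilities H = 1.7102 bits.
b·(H₀ − H) = 210 × (2.0000 − 1.7102) = 60.85 ms.

61 ms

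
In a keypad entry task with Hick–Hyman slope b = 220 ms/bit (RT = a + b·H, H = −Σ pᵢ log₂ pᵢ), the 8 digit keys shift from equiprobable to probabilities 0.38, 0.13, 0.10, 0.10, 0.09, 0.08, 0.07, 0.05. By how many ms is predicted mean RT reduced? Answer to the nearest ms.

73 ms

The RT saving is b·ΔH. Equiprobable H₀ = log₂(8) = 3.0000 bits; with the given probabilities H = 2.6663 bits.
b·(H₀ − H) = 220 × (3.0000 − 2.6663) = 73.41 ms.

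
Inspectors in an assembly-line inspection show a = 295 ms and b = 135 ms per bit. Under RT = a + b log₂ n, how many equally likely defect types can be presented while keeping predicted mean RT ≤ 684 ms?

Set 295 + 135·log₂ n ≤ 684 → log₂ n ≤ (684 − 295)/135 = 2.8815.
So n ≤ 2^2.8815 = 7.369; the largest integer n is 7.

7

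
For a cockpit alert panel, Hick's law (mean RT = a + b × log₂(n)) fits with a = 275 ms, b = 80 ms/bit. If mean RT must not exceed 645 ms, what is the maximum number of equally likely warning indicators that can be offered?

Information budget: (645 − 275)/80 = 4.6250 bits, so n ≤ 2^4.6250 = 24.675 → at most 24.

24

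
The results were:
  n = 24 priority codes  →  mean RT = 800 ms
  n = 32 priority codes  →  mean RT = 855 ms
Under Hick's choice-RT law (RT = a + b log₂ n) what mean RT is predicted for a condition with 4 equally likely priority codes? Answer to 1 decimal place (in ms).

457.4 ms

With log₂ n on the abscissa the relation is linear; from the two conditions:
  b = (855 − 800) / (log₂ 32 − log₂ 24) = 55 / (5 − 4.5850) = 132.518 ms/bit
  a = 800 − 132.518 × 4.5850 = 192.409 ms
Then RT(4) = 192.409 + 132.518 × log₂ 4 = 192.409 + 132.518 × 2 ≈ 457.446 ms.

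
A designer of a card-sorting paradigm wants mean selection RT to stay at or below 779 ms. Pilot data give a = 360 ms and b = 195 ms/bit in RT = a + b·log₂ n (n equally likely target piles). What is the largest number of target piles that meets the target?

4

Set 360 + 195·log₂ n ≤ 779 → log₂ n ≤ (779 − 360)/195 = 2.1487.
So n ≤ 2^2.1487 = 4.434; the largest integer n is 4.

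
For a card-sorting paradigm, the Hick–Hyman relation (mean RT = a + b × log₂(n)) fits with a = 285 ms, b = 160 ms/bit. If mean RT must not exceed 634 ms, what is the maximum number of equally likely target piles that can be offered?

4

Information budget: (634 − 285)/160 = 2.1812 bits, so n ≤ 2^2.1812 = 4.535 → at most 4.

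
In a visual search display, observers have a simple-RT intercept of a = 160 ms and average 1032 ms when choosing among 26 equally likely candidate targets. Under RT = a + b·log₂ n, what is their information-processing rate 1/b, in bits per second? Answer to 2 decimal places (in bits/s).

Choice component = 1032 − 160 = 872 ms over log₂(26) = 4.7004 bits.
b = 872 / 4.7004 = 185.515 ms/bit, so 1/b = 5.390 bits/s.

5.39 bits/s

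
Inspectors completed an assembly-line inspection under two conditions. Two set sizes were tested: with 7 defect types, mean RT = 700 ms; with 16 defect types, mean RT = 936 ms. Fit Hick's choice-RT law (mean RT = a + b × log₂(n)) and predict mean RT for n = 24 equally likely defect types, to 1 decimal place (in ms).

1051.8 ms

Solve the two-equation system in a and b:
  b = (936 − 700) / (log₂ 16 − log₂ 7) = 236 / (4 − 2.8074) = 197.879 ms/bit
  a = 700 − 197.879 × 2.8074 = 144.482 ms
Then RT(24) = 144.482 + 197.879 × log₂ 24 = 144.482 + 197.879 × 4.5850 ≈ 1051.752 ms.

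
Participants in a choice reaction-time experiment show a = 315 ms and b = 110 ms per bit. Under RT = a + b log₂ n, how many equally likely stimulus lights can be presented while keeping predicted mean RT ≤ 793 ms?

Information budget: (793 − 315)/110 = 4.3455 bits, so n ≤ 2^4.3455 = 20.329 → at most 20.

20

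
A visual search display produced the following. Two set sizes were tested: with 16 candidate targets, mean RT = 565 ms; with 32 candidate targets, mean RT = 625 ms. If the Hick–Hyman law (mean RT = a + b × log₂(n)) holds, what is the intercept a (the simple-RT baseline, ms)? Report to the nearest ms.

The slope on a log₂ axis is (625 − 565) / (5 − 4) = 60 ms/bit.
a = RT₁ − b·log₂ n₁ = 565 − 60 × 4 = 325.000 ms.

325 ms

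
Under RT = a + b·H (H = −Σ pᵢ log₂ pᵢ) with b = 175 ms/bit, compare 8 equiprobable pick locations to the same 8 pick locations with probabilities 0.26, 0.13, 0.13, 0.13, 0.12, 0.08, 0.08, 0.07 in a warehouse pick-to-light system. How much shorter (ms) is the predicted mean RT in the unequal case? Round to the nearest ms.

The RT saving is b·ΔH. Equiprobable H₀ = log₂(8) = 3.0000 bits; with the given probabilities H = 2.8719 bits.
b·(H₀ − H) = 175 × (3.0000 − 2.8719) = 22.42 ms.

22 ms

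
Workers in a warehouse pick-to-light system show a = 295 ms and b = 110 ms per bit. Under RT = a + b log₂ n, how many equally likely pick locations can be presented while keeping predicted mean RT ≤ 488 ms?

3

Information budget: (488 − 295)/110 = 1.7545 bits, so n ≤ 2^1.7545 = 3.374 → at most 3.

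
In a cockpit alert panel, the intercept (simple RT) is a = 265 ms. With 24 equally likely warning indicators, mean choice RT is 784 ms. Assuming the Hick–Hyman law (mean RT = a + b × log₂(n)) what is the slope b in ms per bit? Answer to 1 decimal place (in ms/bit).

113.2 ms/bit

b = (784 − 265) / log₂(24) = 519 / 4.5850 = 113.196 ms/bit.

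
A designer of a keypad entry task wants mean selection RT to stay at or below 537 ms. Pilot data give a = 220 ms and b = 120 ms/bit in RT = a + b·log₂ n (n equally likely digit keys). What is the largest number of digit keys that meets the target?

6

Information budget: (537 − 220)/120 = 2.6417 bits, so n ≤ 2^2.6417 = 6.241 → at most 6.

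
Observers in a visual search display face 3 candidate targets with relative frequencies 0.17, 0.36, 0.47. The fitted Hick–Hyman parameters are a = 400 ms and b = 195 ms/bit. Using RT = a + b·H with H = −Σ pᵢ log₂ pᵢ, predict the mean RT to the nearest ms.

Entropy contributions −pᵢ log₂ pᵢ: 0.4346, 0.5306, 0.5120; sum H = 1.4772 bits.
RT = a + bH = 400 + 195·1.4772 = 688.05 ms.

688 ms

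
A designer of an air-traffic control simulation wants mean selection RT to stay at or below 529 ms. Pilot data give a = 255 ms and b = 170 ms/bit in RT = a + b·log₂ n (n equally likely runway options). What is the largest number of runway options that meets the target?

3

170·log₂ n ≤ 529 − 255 = 274, giving log₂ n ≤ 1.6118 and n ≤ 3.056. The largest whole number is 3.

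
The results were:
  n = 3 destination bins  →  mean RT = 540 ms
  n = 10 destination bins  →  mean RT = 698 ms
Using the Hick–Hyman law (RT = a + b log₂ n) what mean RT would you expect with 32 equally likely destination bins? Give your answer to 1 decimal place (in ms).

850.6 ms

RT is linear in log₂ n, so two points fix the line:
  b = (698 − 540) / (log₂ 10 − log₂ 3) = 158 / (3.3219 − 1.5850) = 90.963 ms/bit
  a = 540 − 90.963 × 1.5850 = 395.827 ms
Then RT(32) = 395.827 + 90.963 × log₂ 32 = 395.827 + 90.963 × 5 ≈ 850.643 ms.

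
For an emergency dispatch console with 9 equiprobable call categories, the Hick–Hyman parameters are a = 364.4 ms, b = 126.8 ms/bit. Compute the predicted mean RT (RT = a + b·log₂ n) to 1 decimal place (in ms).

766.3 ms

log₂(9) = 3.1699 bits, so RT = 364.4 + 126.8 × 3.1699 ≈ 766.346 ms.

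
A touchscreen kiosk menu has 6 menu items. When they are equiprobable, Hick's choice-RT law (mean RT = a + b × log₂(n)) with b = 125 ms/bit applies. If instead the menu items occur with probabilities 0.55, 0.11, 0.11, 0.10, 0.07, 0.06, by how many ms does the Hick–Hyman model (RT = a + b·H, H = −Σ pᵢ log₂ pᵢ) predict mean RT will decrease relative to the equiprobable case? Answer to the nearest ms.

71 ms

The RT saving is b·ΔH. Equiprobable H₀ = log₂(6) = 2.5850 bits; with the given probabilities H = 2.0192 bits.
b·(H₀ − H) = 125 × (2.5850 − 2.0192) = 70.72 ms.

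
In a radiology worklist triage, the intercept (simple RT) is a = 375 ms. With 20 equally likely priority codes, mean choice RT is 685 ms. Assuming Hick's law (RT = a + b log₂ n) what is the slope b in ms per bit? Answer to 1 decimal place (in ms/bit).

b = (685 − 375) / log₂(20) = 310 / 4.3219 = 71.727 ms/bit.

71.7 ms/bit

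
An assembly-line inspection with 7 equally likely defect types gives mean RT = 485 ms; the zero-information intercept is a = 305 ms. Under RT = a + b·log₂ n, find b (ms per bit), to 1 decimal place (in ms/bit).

7 alternatives carry log₂ 7 = 2.8074 bits; the choice cost is 485 − 305 = 180 ms, so b = 180/2.8074 = 64.117 ms/bit.

64.1 ms/bit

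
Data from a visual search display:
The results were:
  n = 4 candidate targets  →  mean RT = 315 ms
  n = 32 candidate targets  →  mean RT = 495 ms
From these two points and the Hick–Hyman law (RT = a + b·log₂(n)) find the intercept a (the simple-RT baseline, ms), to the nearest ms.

The slope on a log₂ axis is (495 − 315) / (5 − 2) = 60 ms/bit.
Intercept: a = 315 − 60·log₂(4) = 195.000 ms.

195 ms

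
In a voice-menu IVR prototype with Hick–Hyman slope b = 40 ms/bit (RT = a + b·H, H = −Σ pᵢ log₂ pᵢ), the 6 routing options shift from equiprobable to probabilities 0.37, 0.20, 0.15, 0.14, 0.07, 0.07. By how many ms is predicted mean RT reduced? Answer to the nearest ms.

10 ms

The RT saving is b·ΔH. Equiprobable H₀ = log₂(6) = 2.5850 bits; with the given probabilities H = 2.3399 bits.
b·(H₀ − H) = 40 × (2.5850 − 2.3399) = 9.80 ms.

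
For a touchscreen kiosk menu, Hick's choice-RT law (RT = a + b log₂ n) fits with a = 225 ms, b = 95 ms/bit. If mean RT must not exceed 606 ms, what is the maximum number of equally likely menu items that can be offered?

16

Set 225 + 95·log₂ n ≤ 606 → log₂ n ≤ (606 − 225)/95 = 4.0105.
So n ≤ 2^4.0105 = 16.117; the largest integer n is 16.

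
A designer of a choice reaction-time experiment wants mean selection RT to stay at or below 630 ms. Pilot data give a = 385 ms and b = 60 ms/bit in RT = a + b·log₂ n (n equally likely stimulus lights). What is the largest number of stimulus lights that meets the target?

Set 385 + 60·log₂ n ≤ 630 → log₂ n ≤ (630 − 385)/60 = 4.0833.
So n ≤ 2^4.0833 = 16.951; the largest integer n is 16.

16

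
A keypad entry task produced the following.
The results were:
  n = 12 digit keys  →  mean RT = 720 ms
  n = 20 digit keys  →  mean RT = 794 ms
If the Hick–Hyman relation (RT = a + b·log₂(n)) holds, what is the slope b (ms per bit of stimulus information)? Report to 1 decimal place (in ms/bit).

b = (RT₂ − RT₁)/(log₂ n₂ − log₂ n₁) = (794 − 720)/(4.3219 − 3.5850) = 100.412 ms/bit.

100.4 ms/bit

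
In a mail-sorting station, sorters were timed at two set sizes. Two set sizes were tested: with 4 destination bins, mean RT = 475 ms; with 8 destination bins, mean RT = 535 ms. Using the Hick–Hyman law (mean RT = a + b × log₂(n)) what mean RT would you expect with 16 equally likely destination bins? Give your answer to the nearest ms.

Fit slope and intercept:
  b = (535 − 475) / (log₂ 8 − log₂ 4) = 60 / (3 − 2) = 60 ms/bit
  a = 475 − 60 × 2 = 355 ms
Then RT(16) = 355 + 60 × log₂ 16 = 355 + 60 × 4 ≈ 595.000 ms.

595 ms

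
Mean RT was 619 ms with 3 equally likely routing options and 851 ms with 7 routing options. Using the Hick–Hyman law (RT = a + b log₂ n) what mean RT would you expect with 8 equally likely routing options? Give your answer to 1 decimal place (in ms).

RT is linear in log₂ n, so two points fix the line:
  b = (851 − 619) / (log₂ 7 − log₂ 3) = 232 / (2.8074 − 1.5850) = 189.792 ms/bit
  a = 619 − 189.792 × 1.5850 = 318.187 ms
Then RT(8) = 318.187 + 189.792 × log₂ 8 = 318.187 + 189.792 × 3 ≈ 887.562 ms.

887.6 ms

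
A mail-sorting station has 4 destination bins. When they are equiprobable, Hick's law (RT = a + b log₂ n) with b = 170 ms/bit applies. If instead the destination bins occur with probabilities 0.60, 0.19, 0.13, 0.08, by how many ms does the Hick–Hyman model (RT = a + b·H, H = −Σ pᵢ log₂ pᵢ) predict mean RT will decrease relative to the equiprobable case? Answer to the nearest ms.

73 ms

Equiprobable entropy H₀ = log₂ 4 = 2.0000 bits.
Skewed entropy H = −Σ pᵢ log₂ pᵢ = 1.5716 bits.
ΔRT = b·(H₀ − H) = 170 × 0.4284 = 72.84 ms.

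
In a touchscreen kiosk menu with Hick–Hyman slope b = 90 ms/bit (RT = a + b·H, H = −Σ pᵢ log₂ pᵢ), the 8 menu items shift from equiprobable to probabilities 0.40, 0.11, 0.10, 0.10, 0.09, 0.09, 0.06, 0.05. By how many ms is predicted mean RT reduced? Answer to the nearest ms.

The RT saving is b·ΔH. Equiprobable H₀ = log₂(8) = 3.0000 bits; with the given probabilities H = 2.6284 bits.
b·(H₀ − H) = 90 × (3.0000 − 2.6284) = 33.45 ms.

33 ms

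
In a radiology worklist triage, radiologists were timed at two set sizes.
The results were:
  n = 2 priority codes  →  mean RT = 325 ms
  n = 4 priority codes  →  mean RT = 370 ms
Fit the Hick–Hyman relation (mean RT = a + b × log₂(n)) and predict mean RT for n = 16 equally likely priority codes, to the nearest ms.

With log₂ n on the abscissa the relation is linear; from the two conditions:
  b = (370 − 325) / (log₂ 4 − log₂ 2) = 45 / (2 − 1) = 45 ms/bit
  a = 325 − 45 × 1 = 280 ms
Then RT(16) = 280 + 45 × log₂ 16 = 280 + 45 × 4 ≈ 460.000 ms.

460 ms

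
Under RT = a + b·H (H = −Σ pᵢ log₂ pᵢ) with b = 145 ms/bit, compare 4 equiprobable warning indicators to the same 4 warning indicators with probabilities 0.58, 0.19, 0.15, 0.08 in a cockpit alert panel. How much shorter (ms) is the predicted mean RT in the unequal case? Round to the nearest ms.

Equiprobable entropy H₀ = log₂ 4 = 2.0000 bits.
Skewed entropy H = −Σ pᵢ log₂ pᵢ = 1.6131 bits.
ΔRT = b·(H₀ − H) = 145 × 0.3869 = 56.10 ms.

56 ms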